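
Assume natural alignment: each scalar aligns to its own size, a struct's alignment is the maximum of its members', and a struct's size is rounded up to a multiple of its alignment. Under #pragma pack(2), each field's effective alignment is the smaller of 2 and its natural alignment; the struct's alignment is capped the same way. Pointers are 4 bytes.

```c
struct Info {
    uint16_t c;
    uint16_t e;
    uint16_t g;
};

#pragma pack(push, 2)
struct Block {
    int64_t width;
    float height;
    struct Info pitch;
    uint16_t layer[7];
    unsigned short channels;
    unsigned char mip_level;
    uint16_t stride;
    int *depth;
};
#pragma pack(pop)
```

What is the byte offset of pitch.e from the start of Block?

14

Info: 0..2  c  (2B, 2-aligned); 2..4  e  (2B, 2-aligned); 4..6  g  (2B, 2-aligned); sizeof = 6, alignof = 2
0..8  width  (8B, 2-aligned)
8..12  height  (4B, 2-aligned)
12..18  pitch  (6B, 2-aligned)
within Info: e at 2
12 + 2 = 14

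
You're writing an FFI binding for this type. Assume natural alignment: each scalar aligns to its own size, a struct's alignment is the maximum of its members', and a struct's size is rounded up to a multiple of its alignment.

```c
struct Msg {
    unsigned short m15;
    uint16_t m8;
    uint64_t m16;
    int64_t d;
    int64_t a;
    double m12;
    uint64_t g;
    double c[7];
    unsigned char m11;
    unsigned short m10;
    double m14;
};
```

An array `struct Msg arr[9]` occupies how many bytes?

1080

m15 at 0 (size 2, align 2) → ends 2
m8 at 2 (size 2, align 2) → ends 4
pad 4 to align 8 for m16
m16 at 8 (size 8, align 8) → ends 16
d at 16 (size 8, align 8) → ends 24
a at 24 (size 8, align 8) → ends 32
m12 at 32 (size 8, align 8) → ends 40
g at 40 (size 8, align 8) → ends 48
c at 48 (size 56, align 8) → ends 104
m11 at 104 (size 1, align 1) → ends 105
pad 1 to align 2 for m10
m10 at 106 (size 2, align 2) → ends 108
pad 4 to align 8 for m14
m14 at 112 (size 8, align 8) → ends 120
total 120 bytes, alignment 8
array of 9: 9 × 120 = 1080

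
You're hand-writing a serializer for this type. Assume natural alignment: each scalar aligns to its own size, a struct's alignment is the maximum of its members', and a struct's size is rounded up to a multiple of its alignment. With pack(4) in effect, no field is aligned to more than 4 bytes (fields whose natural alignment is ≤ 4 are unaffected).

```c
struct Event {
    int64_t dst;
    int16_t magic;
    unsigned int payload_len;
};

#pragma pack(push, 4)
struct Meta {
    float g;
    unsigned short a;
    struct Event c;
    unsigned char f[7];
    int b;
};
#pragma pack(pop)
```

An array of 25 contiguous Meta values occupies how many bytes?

Event: 0..8  dst  (8B, 8-aligned); 8..10  magic  (2B, 2-aligned); 10..12  -- padding (2B); 12..16  payload_len  (4B, 4-aligned); sizeof = 16, alignof = 8
0..4  g  (4B, 4-aligned)
4..6  a  (2B, 2-aligned)
6..8  -- padding (2B)
8..24  c  (16B, 4-aligned)
24..31  f  (7B, 1-aligned)
31..32  -- padding (1B)
32..36  b  (4B, 4-aligned)
sizeof = 36, alignof = 4
array of 25: 25 × 36 = 900

900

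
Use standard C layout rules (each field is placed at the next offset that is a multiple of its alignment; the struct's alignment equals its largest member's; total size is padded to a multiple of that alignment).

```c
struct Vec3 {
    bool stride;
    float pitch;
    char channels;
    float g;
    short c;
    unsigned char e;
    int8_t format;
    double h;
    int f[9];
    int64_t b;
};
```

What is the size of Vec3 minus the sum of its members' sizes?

stride at 0 (size 1, align 1) → ends 1
pad 3 to align 4 for pitch
pitch at 4 (size 4, align 4) → ends 8
channels at 8 (size 1, align 1) → ends 9
pad 3 to align 4 for g
g at 12 (size 4, align 4) → ends 16
c at 16 (size 2, align 2) → ends 18
e at 18 (size 1, align 1) → ends 19
format at 19 (size 1, align 1) → ends 20
pad 4 to align 8 for h
h at 24 (size 8, align 8) → ends 32
f at 32 (size 36, align 4) → ends 68
pad 4 to align 8 for b
b at 72 (size 8, align 8) → ends 80
total 80 bytes, alignment 8
data bytes 66, size 80 → padding 14

14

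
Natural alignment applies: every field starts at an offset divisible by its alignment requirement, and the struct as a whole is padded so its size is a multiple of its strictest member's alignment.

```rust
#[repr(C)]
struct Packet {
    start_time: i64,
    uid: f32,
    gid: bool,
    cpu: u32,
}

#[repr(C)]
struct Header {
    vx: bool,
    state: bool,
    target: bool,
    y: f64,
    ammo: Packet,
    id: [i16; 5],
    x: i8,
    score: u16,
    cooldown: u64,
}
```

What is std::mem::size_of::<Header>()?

Packet: start_time at 0 (size 8, align 8) → ends 8; uid at 8 (size 4, align 4) → ends 12; gid at 12 (size 1, align 1) → ends 13; pad 3 to align 4 for cpu; cpu at 16 (size 4, align 4) → ends 20; tail pad 4 to reach multiple of 8; total 24 bytes, alignment 8
vx at 0 (size 1, align 1) → ends 1
state at 1 (size 1, align 1) → ends 2
target at 2 (size 1, align 1) → ends 3
pad 5 to align 8 for y
y at 8 (size 8, align 8) → ends 16
ammo at 16 (size 24, align 8) → ends 40
id at 40 (size 10, align 2) → ends 50
x at 50 (size 1, align 1) → ends 51
pad 1 to align 2 for score
score at 52 (size 2, align 2) → ends 54
pad 2 to align 8 for cooldown
cooldown at 56 (size 8, align 8) → ends 64
total 64 bytes, alignment 8

64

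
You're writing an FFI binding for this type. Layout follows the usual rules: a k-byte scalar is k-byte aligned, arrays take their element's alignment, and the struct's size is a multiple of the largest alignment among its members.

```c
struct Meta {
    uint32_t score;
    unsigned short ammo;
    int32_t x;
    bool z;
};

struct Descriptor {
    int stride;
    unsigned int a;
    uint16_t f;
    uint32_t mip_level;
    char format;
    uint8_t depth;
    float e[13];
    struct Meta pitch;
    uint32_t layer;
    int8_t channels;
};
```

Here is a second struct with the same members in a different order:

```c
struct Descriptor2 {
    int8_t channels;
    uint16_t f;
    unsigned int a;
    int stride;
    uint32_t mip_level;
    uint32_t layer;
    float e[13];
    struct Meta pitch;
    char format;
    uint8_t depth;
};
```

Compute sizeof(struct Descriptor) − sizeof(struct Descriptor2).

4

Meta: 0..4  score  (4B, 4-aligned); 4..6  ammo  (2B, 2-aligned); 6..8  -- padding (2B); 8..12  x  (4B, 4-aligned); 12..13  z  (1B, 1-aligned); 13..16  -- tail padding (3B); sizeof = 16, alignof = 4
0..4  stride  (4B, 4-aligned)
4..8  a  (4B, 4-aligned)
8..10  f  (2B, 2-aligned)
10..12  -- padding (2B)
12..16  mip_level  (4B, 4-aligned)
16..17  format  (1B, 1-aligned)
17..18  depth  (1B, 1-aligned)
18..20  -- padding (2B)
20..72  e  (52B, 4-aligned)
72..88  pitch  (16B, 4-aligned)
88..92  layer  (4B, 4-aligned)
92..93  channels  (1B, 1-aligned)
93..96  -- tail padding (3B)
sizeof = 96, alignof = 4
— Descriptor2 —
0..1  channels  (1B, 1-aligned)
1..2  -- padding (1B)
2..4  f  (2B, 2-aligned)
4..8  a  (4B, 4-aligned)
8..12  stride  (4B, 4-aligned)
12..16  mip_level  (4B, 4-aligned)
16..20  layer  (4B, 4-aligned)
20..72  e  (52B, 4-aligned)
72..88  pitch  (16B, 4-aligned)
88..89  format  (1B, 1-aligned)
89..90  depth  (1B, 1-aligned)
90..92  -- tail padding (2B)
sizeof = 92, alignof = 4
96 − 92 = 4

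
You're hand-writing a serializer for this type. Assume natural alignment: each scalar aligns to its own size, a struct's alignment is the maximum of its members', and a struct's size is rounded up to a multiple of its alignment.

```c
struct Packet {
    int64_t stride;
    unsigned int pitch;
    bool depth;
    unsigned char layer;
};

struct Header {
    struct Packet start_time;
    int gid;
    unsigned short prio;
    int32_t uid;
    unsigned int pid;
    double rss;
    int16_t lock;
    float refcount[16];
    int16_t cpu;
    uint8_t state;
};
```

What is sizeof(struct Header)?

Packet: 0..8  stride  (8B, 8-aligned); 8..12  pitch  (4B, 4-aligned); 12..13  depth  (1B, 1-aligned); 13..14  layer  (1B, 1-aligned); 14..16  -- tail padding (2B); sizeof = 16, alignof = 8
0..16  start_time  (16B, 8-aligned)
16..20  gid  (4B, 4-aligned)
20..22  prio  (2B, 2-aligned)
22..24  -- padding (2B)
24..28  uid  (4B, 4-aligned)
28..32  pid  (4B, 4-aligned)
32..40  rss  (8B, 8-aligned)
40..42  lock  (2B, 2-aligned)
42..44  -- padding (2B)
44..108  refcount  (64B, 4-aligned)
108..110  cpu  (2B, 2-aligned)
110..111  state  (1B, 1-aligned)
111..112  -- tail padding (1B)
sizeof = 112, alignof = 8

112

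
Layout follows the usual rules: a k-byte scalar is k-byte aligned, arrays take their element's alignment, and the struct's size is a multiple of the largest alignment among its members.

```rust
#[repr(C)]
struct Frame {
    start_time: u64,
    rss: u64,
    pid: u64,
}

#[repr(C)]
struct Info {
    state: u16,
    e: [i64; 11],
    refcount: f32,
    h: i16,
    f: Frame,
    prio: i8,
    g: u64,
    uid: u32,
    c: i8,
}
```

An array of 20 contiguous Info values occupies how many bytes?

3040

Frame: 0..8  start_time  (8B, 8-aligned); 8..16  rss  (8B, 8-aligned); 16..24  pid  (8B, 8-aligned); sizeof = 24, alignof = 8
0..2  state  (2B, 2-aligned)
2..8  -- padding (6B)
8..96  e  (88B, 8-aligned)
96..100  refcount  (4B, 4-aligned)
100..102  h  (2B, 2-aligned)
102..104  -- padding (2B)
104..128  f  (24B, 8-aligned)
128..129  prio  (1B, 1-aligned)
129..136  -- padding (7B)
136..144  g  (8B, 8-aligned)
144..148  uid  (4B, 4-aligned)
148..149  c  (1B, 1-aligned)
149..152  -- tail padding (3B)
sizeof = 152, alignof = 8
array of 20: 20 × 152 = 3040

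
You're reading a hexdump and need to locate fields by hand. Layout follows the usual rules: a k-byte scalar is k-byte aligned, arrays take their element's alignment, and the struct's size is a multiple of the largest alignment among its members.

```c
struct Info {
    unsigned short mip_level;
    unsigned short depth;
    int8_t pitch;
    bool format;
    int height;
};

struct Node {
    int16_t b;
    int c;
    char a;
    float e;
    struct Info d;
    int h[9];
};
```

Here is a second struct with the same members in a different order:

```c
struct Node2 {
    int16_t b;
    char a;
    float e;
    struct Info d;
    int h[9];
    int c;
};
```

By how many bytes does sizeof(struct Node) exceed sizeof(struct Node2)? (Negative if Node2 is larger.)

Info: mip_level at 0 (size 2, align 2) → ends 2; depth at 2 (size 2, align 2) → ends 4; pitch at 4 (size 1, align 1) → ends 5; format at 5 (size 1, align 1) → ends 6; pad 2 to align 4 for height; height at 8 (size 4, align 4) → ends 12; total 12 bytes, alignment 4
b at 0 (size 2, align 2) → ends 2
pad 2 to align 4 for c
c at 4 (size 4, align 4) → ends 8
a at 8 (size 1, align 1) → ends 9
pad 3 to align 4 for e
e at 12 (size 4, align 4) → ends 16
d at 16 (size 12, align 4) → ends 28
h at 28 (size 36, align 4) → ends 64
total 64 bytes, alignment 4
— Node2 —
b at 0 (size 2, align 2) → ends 2
a at 2 (size 1, align 1) → ends 3
pad 1 to align 4 for e
e at 4 (size 4, align 4) → ends 8
d at 8 (size 12, align 4) → ends 20
h at 20 (size 36, align 4) → ends 56
c at 56 (size 4, align 4) → ends 60
total 60 bytes, alignment 4
64 − 60 = 4

4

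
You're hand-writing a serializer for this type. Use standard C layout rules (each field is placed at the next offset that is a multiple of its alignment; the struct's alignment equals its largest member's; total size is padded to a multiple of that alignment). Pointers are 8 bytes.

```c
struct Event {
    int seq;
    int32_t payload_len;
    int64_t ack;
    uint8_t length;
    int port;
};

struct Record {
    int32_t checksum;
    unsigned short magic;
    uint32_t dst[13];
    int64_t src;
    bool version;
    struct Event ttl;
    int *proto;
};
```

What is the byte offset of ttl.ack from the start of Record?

88

Event: seq at 0 (size 4, align 4) → ends 4; payload_len at 4 (size 4, align 4) → ends 8; ack at 8 (size 8, align 8) → ends 16; length at 16 (size 1, align 1) → ends 17; pad 3 to align 4 for port; port at 20 (size 4, align 4) → ends 24; total 24 bytes, alignment 8
checksum at 0 (size 4, align 4) → ends 4
magic at 4 (size 2, align 2) → ends 6
pad 2 to align 4 for dst
dst at 8 (size 52, align 4) → ends 60
pad 4 to align 8 for src
src at 64 (size 8, align 8) → ends 72
version at 72 (size 1, align 1) → ends 73
pad 7 to align 8 for ttl
ttl at 80 (size 24, align 8) → ends 104
within Event: ack at 8
80 + 8 = 88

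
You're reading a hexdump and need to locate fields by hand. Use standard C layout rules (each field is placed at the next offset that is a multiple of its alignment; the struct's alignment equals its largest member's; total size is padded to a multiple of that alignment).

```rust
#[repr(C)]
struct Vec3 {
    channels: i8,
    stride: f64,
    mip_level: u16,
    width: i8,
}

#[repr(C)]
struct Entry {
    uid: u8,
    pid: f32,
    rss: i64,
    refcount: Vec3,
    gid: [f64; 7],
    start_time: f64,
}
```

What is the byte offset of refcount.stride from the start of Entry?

24

Vec3: @0: channels [1B, align 1] → 1; +7 pad (align 8); @8: stride [8B, align 8] → 16; @16: mip_level [2B, align 2] → 18; @18: width [1B, align 1] → 19; +5 tail pad (align 8); size 24, align 8
@0: uid [1B, align 1] → 1
+3 pad (align 4)
@4: pid [4B, align 4] → 8
@8: rss [8B, align 8] → 16
@16: refcount [24B, align 8] → 40
within Vec3: stride at 8
16 + 8 = 24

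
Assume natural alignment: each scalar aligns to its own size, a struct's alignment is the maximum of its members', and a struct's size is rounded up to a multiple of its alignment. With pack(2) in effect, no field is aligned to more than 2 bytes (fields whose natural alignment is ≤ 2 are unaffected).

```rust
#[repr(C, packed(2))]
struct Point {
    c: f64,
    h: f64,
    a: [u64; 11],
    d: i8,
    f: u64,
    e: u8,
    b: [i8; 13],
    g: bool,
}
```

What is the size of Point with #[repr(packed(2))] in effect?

c at 0 (size 8, align 2) → ends 8
h at 8 (size 8, align 2) → ends 16
a at 16 (size 88, align 2) → ends 104
d at 104 (size 1, align 1) → ends 105
pad 1 to align 2 for f
f at 106 (size 8, align 2) → ends 114
e at 114 (size 1, align 1) → ends 115
b at 115 (size 13, align 1) → ends 128
g at 128 (size 1, align 1) → ends 129
tail pad 1 to reach multiple of 2
total 130 bytes, alignment 2

130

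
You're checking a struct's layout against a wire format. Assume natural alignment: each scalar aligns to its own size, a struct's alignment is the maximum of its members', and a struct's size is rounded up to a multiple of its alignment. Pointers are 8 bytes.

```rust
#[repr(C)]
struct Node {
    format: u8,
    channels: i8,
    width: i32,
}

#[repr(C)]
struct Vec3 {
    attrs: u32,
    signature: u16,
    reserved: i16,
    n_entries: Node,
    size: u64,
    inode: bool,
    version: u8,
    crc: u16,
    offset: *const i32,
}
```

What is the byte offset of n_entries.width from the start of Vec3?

12

Node: format at 0 (size 1, align 1) → ends 1; channels at 1 (size 1, align 1) → ends 2; pad 2 to align 4 for width; width at 4 (size 4, align 4) → ends 8; total 8 bytes, alignment 4
attrs at 0 (size 4, align 4) → ends 4
signature at 4 (size 2, align 2) → ends 6
reserved at 6 (size 2, align 2) → ends 8
n_entries at 8 (size 8, align 4) → ends 16
within Node: width at 4
8 + 4 = 12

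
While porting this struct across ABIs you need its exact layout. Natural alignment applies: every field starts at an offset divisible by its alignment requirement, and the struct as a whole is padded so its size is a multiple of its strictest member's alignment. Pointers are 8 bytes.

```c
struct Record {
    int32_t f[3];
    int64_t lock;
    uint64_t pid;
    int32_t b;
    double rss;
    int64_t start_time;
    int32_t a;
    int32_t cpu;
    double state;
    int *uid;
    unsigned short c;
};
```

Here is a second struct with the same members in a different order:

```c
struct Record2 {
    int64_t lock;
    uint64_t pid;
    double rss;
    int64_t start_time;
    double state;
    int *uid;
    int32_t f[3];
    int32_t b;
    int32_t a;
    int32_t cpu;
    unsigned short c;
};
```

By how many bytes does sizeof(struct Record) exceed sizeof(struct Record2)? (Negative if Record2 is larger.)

0..12  f  (12B, 4-aligned)
12..16  -- padding (4B)
16..24  lock  (8B, 8-aligned)
24..32  pid  (8B, 8-aligned)
32..36  b  (4B, 4-aligned)
36..40  -- padding (4B)
40..48  rss  (8B, 8-aligned)
48..56  start_time  (8B, 8-aligned)
56..60  a  (4B, 4-aligned)
60..64  cpu  (4B, 4-aligned)
64..72  state  (8B, 8-aligned)
72..80  uid  (8B, 8-aligned)
80..82  c  (2B, 2-aligned)
82..88  -- tail padding (6B)
sizeof = 88, alignof = 8
— Record2 —
0..8  lock  (8B, 8-aligned)
8..16  pid  (8B, 8-aligned)
16..24  rss  (8B, 8-aligned)
24..32  start_time  (8B, 8-aligned)
32..40  state  (8B, 8-aligned)
40..48  uid  (8B, 8-aligned)
48..60  f  (12B, 4-aligned)
60..64  b  (4B, 4-aligned)
64..68  a  (4B, 4-aligned)
68..72  cpu  (4B, 4-aligned)
72..74  c  (2B, 2-aligned)
74..80  -- tail padding (6B)
sizeof = 80, alignof = 8
88 − 80 = 8

8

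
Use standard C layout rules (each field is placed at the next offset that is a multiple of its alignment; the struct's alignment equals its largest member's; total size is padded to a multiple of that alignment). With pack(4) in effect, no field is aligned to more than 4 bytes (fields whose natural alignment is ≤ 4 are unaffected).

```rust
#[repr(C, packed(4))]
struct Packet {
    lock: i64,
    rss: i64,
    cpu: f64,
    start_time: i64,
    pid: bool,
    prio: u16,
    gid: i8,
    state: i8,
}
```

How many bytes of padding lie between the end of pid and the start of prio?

1

lock at 0 (size 8, align 4) → ends 8
rss at 8 (size 8, align 4) → ends 16
cpu at 16 (size 8, align 4) → ends 24
start_time at 24 (size 8, align 4) → ends 32
pid at 32 (size 1, align 1) → ends 33
pad 1 to align 2 for prio
prio at 34 (size 2, align 2) → ends 36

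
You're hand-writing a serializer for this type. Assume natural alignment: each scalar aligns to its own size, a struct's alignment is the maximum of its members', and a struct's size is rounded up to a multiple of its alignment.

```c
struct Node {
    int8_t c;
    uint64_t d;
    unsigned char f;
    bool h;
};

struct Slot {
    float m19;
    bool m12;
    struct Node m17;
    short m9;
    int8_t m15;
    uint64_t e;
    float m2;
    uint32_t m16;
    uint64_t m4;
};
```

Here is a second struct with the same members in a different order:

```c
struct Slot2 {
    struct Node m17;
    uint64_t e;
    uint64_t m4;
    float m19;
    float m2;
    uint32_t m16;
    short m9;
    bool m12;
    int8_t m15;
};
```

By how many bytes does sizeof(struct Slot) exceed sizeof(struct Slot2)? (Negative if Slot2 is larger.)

Node: @0: c [1B, align 1] → 1; +7 pad (align 8); @8: d [8B, align 8] → 16; @16: f [1B, align 1] → 17; @17: h [1B, align 1] → 18; +6 tail pad (align 8); size 24, align 8
@0: m19 [4B, align 4] → 4
@4: m12 [1B, align 1] → 5
+3 pad (align 8)
@8: m17 [24B, align 8] → 32
@32: m9 [2B, align 2] → 34
@34: m15 [1B, align 1] → 35
+5 pad (align 8)
@40: e [8B, align 8] → 48
@48: m2 [4B, align 4] → 52
@52: m16 [4B, align 4] → 56
@56: m4 [8B, align 8] → 64
size 64, align 8
— Slot2 —
@0: m17 [24B, align 8] → 24
@24: e [8B, align 8] → 32
@32: m4 [8B, align 8] → 40
@40: m19 [4B, align 4] → 44
@44: m2 [4B, align 4] → 48
@48: m16 [4B, align 4] → 52
@52: m9 [2B, align 2] → 54
@54: m12 [1B, align 1] → 55
@55: m15 [1B, align 1] → 56
size 56, align 8
64 − 56 = 8

8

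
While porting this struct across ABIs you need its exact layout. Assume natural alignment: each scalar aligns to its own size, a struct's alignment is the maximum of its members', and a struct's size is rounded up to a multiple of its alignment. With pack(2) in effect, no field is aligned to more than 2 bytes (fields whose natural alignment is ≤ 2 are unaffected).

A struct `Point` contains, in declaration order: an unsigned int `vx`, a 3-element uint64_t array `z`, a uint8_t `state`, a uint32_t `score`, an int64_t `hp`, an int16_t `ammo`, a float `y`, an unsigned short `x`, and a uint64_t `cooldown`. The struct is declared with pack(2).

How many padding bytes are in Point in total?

vx at 0 (size 4, align 2) → ends 4
z at 4 (size 24, align 2) → ends 28
state at 28 (size 1, align 1) → ends 29
pad 1 to align 2 for score
score at 30 (size 4, align 2) → ends 34
hp at 34 (size 8, align 2) → ends 42
ammo at 42 (size 2, align 2) → ends 44
y at 44 (size 4, align 2) → ends 48
x at 48 (size 2, align 2) → ends 50
cooldown at 50 (size 8, align 2) → ends 58
total 58 bytes, alignment 2
data bytes 57, size 58 → padding 1

1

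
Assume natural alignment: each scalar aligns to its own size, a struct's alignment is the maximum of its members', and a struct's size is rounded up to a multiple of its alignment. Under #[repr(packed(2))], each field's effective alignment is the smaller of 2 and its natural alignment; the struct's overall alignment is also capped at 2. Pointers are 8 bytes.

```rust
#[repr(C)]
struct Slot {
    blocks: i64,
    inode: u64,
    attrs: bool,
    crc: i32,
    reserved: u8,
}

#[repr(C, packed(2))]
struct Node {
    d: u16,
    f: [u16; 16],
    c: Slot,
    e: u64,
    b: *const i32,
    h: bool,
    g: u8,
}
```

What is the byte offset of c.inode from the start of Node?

Slot: blocks at 0 (size 8, align 8) → ends 8; inode at 8 (size 8, align 8) → ends 16; attrs at 16 (size 1, align 1) → ends 17; pad 3 to align 4 for crc; crc at 20 (size 4, align 4) → ends 24; reserved at 24 (size 1, align 1) → ends 25; tail pad 7 to reach multiple of 8; total 32 bytes, alignment 8
d at 0 (size 2, align 2) → ends 2
f at 2 (size 32, align 2) → ends 34
c at 34 (size 32, align 2) → ends 66
within Slot: inode at 8
34 + 8 = 42

42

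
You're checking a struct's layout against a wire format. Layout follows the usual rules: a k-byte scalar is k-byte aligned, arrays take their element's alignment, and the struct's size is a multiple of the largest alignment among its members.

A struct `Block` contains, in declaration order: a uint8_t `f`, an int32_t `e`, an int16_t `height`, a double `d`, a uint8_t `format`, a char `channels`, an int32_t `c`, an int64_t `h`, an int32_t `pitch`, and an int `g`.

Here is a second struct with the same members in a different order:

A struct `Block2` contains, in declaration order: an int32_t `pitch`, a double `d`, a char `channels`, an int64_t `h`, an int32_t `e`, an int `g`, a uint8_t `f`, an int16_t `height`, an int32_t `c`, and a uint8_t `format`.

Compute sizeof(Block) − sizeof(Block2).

-8

0..1  f  (1B, 1-aligned)
1..4  -- padding (3B)
4..8  e  (4B, 4-aligned)
8..10  height  (2B, 2-aligned)
10..16  -- padding (6B)
16..24  d  (8B, 8-aligned)
24..25  format  (1B, 1-aligned)
25..26  channels  (1B, 1-aligned)
26..28  -- padding (2B)
28..32  c  (4B, 4-aligned)
32..40  h  (8B, 8-aligned)
40..44  pitch  (4B, 4-aligned)
44..48  g  (4B, 4-aligned)
sizeof = 48, alignof = 8
— Block2 —
0..4  pitch  (4B, 4-aligned)
4..8  -- padding (4B)
8..16  d  (8B, 8-aligned)
16..17  channels  (1B, 1-aligned)
17..24  -- padding (7B)
24..32  h  (8B, 8-aligned)
32..36  e  (4B, 4-aligned)
36..40  g  (4B, 4-aligned)
40..41  f  (1B, 1-aligned)
41..42  -- padding (1B)
42..44  height  (2B, 2-aligned)
44..48  c  (4B, 4-aligned)
48..49  format  (1B, 1-aligned)
49..56  -- tail padding (7B)
sizeof = 56, alignof = 8
48 − 56 = -8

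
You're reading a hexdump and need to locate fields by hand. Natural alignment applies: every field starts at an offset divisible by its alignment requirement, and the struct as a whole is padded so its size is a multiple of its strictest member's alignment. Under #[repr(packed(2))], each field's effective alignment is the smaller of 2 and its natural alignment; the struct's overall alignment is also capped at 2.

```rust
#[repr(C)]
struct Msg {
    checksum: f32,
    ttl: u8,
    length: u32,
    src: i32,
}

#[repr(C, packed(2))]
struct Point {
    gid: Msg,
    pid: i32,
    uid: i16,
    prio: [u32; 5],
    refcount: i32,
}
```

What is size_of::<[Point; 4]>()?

Msg: @0: checksum [4B, align 4] → 4; @4: ttl [1B, align 1] → 5; +3 pad (align 4); @8: length [4B, align 4] → 12; @12: src [4B, align 4] → 16; size 16, align 4
@0: gid [16B, align 2] → 16
@16: pid [4B, align 2] → 20
@20: uid [2B, align 2] → 22
@22: prio [20B, align 2] → 42
@42: refcount [4B, align 2] → 46
size 46, align 2
array of 4: 4 × 46 = 184

184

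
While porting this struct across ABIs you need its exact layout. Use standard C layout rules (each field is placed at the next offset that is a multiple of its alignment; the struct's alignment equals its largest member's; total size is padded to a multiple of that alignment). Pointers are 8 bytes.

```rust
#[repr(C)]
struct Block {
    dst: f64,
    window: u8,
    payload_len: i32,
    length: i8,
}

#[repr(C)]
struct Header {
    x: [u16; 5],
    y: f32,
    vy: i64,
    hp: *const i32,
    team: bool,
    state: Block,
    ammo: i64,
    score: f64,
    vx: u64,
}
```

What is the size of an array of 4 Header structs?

Block: dst at 0 (size 8, align 8) → ends 8; window at 8 (size 1, align 1) → ends 9; pad 3 to align 4 for payload_len; payload_len at 12 (size 4, align 4) → ends 16; length at 16 (size 1, align 1) → ends 17; tail pad 7 to reach multiple of 8; total 24 bytes, alignment 8
x at 0 (size 10, align 2) → ends 10
pad 2 to align 4 for y
y at 12 (size 4, align 4) → ends 16
vy at 16 (size 8, align 8) → ends 24
hp at 24 (size 8, align 8) → ends 32
team at 32 (size 1, align 1) → ends 33
pad 7 to align 8 for state
state at 40 (size 24, align 8) → ends 64
ammo at 64 (size 8, align 8) → ends 72
score at 72 (size 8, align 8) → ends 80
vx at 80 (size 8, align 8) → ends 88
total 88 bytes, alignment 8
array of 4: 4 × 88 = 352

352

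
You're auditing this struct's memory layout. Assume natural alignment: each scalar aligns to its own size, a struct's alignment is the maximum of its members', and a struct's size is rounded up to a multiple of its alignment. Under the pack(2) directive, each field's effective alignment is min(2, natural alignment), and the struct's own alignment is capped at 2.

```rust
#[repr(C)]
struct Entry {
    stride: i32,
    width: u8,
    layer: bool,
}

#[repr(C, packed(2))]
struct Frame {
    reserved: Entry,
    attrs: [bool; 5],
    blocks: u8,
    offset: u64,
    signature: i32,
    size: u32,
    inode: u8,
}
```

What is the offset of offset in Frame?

14

Entry: @0: stride [4B, align 4] → 4; @4: width [1B, align 1] → 5; @5: layer [1B, align 1] → 6; +2 tail pad (align 4); size 8, align 4
@0: reserved [8B, align 2] → 8
@8: attrs [5B, align 1] → 13
@13: blocks [1B, align 1] → 14
@14: offset [8B, align 2] → 22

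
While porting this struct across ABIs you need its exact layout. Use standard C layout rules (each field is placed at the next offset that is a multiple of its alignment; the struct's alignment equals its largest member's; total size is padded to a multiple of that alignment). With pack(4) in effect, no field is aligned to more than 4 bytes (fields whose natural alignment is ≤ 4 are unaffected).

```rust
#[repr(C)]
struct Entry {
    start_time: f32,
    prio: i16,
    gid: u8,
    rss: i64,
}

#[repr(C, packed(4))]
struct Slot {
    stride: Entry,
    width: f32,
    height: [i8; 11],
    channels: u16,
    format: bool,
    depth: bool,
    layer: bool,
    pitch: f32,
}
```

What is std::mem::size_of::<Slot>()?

Entry: @0: start_time [4B, align 4] → 4; @4: prio [2B, align 2] → 6; @6: gid [1B, align 1] → 7; +1 pad (align 8); @8: rss [8B, align 8] → 16; size 16, align 8
@0: stride [16B, align 4] → 16
@16: width [4B, align 4] → 20
@20: height [11B, align 1] → 31
+1 pad (align 2)
@32: channels [2B, align 2] → 34
@34: format [1B, align 1] → 35
@35: depth [1B, align 1] → 36
@36: layer [1B, align 1] → 37
+3 pad (align 4)
@40: pitch [4B, align 4] → 44
size 44, align 4

44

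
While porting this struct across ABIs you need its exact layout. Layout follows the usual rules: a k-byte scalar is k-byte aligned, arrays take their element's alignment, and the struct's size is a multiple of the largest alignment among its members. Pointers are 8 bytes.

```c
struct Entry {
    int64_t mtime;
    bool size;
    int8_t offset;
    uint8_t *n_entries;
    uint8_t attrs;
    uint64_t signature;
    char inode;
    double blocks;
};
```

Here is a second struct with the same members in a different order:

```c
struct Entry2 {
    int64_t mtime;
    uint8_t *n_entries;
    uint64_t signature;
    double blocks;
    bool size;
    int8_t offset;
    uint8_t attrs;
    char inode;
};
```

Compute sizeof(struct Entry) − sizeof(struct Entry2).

0..8  mtime  (8B, 8-aligned)
8..9  size  (1B, 1-aligned)
9..10  offset  (1B, 1-aligned)
10..16  -- padding (6B)
16..24  n_entries  (8B, 8-aligned)
24..25  attrs  (1B, 1-aligned)
25..32  -- padding (7B)
32..40  signature  (8B, 8-aligned)
40..41  inode  (1B, 1-aligned)
41..48  -- padding (7B)
48..56  blocks  (8B, 8-aligned)
sizeof = 56, alignof = 8
— Entry2 —
0..8  mtime  (8B, 8-aligned)
8..16  n_entries  (8B, 8-aligned)
16..24  signature  (8B, 8-aligned)
24..32  blocks  (8B, 8-aligned)
32..33  size  (1B, 1-aligned)
33..34  offset  (1B, 1-aligned)
34..35  attrs  (1B, 1-aligned)
35..36  inode  (1B, 1-aligned)
36..40  -- tail padding (4B)
sizeof = 40, alignof = 8
56 − 40 = 16

16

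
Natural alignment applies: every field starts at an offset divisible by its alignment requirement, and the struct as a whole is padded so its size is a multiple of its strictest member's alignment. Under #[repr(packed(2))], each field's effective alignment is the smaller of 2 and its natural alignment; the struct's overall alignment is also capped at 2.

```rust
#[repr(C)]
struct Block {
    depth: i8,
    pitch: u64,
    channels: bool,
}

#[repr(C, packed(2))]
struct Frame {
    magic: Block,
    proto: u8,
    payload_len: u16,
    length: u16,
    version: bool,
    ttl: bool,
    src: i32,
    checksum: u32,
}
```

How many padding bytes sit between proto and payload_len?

Block: depth at 0 (size 1, align 1) → ends 1; pad 7 to align 8 for pitch; pitch at 8 (size 8, align 8) → ends 16; channels at 16 (size 1, align 1) → ends 17; tail pad 7 to reach multiple of 8; total 24 bytes, alignment 8
magic at 0 (size 24, align 2) → ends 24
proto at 24 (size 1, align 1) → ends 25
pad 1 to align 2 for payload_len
payload_len at 26 (size 2, align 2) → ends 28

1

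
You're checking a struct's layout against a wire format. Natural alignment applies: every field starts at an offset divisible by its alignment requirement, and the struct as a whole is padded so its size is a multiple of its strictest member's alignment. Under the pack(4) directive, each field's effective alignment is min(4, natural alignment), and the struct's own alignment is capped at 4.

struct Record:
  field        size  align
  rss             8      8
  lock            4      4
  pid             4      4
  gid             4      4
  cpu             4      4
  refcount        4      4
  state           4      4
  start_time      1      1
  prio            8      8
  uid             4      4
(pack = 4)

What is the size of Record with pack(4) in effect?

48

0..8  rss  (8B, 4-aligned)
8..12  lock  (4B, 4-aligned)
12..16  pid  (4B, 4-aligned)
16..20  gid  (4B, 4-aligned)
20..24  cpu  (4B, 4-aligned)
24..28  refcount  (4B, 4-aligned)
28..32  state  (4B, 4-aligned)
32..33  start_time  (1B, 1-aligned)
33..36  -- padding (3B)
36..44  prio  (8B, 4-aligned)
44..48  uid  (4B, 4-aligned)
sizeof = 48, alignof = 4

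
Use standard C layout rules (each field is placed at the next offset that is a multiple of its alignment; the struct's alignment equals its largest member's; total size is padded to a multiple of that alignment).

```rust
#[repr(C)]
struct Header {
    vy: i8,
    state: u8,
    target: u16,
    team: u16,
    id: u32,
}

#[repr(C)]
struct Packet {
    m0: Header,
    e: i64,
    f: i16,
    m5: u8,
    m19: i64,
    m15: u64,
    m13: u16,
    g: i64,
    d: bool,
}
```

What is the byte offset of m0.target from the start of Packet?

Header: @0: vy [1B, align 1] → 1; @1: state [1B, align 1] → 2; @2: target [2B, align 2] → 4; @4: team [2B, align 2] → 6; +2 pad (align 4); @8: id [4B, align 4] → 12; size 12, align 4
@0: m0 [12B, align 4] → 12
within Header: target at 2
0 + 2 = 2

2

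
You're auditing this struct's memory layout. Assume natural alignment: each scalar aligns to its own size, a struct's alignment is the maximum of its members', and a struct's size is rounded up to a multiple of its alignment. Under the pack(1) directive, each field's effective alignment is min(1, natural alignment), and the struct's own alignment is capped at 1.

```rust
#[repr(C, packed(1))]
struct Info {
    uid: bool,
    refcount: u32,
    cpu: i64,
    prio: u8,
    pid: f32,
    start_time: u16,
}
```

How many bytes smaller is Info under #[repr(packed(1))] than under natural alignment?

12

natural layout:
  @0: uid [1B, align 1] → 1
  +3 pad (align 4)
  @4: refcount [4B, align 4] → 8
  @8: cpu [8B, align 8] → 16
  @16: prio [1B, align 1] → 17
  +3 pad (align 4)
  @20: pid [4B, align 4] → 24
  @24: start_time [2B, align 2] → 26
  +6 tail pad (align 8)
  size 32, align 8
packed(1) layout:
  @0: uid [1B, align 1] → 1
  @1: refcount [4B, align 1] → 5
  @5: cpu [8B, align 1] → 13
  @13: prio [1B, align 1] → 14
  @14: pid [4B, align 1] → 18
  @18: start_time [2B, align 1] → 20
  size 20, align 1
32 − 20 = 12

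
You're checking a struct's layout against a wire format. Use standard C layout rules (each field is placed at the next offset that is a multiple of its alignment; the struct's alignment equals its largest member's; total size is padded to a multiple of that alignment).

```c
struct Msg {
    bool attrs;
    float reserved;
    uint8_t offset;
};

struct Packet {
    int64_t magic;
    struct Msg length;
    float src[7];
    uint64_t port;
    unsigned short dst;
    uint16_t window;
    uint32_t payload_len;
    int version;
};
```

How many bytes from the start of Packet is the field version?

Msg: @0: attrs [1B, align 1] → 1; +3 pad (align 4); @4: reserved [4B, align 4] → 8; @8: offset [1B, align 1] → 9; +3 tail pad (align 4); size 12, align 4
@0: magic [8B, align 8] → 8
@8: length [12B, align 4] → 20
@20: src [28B, align 4] → 48
@48: port [8B, align 8] → 56
@56: dst [2B, align 2] → 58
@58: window [2B, align 2] → 60
@60: payload_len [4B, align 4] → 64
@64: version [4B, align 4] → 68

64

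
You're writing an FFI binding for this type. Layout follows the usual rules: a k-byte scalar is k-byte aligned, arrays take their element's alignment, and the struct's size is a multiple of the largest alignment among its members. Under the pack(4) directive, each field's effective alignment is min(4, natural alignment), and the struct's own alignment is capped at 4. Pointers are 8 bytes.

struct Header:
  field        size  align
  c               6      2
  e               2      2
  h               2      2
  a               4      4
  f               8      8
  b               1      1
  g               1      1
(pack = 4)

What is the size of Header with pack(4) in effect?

0..6  c  (6B, 2-aligned)
6..8  e  (2B, 2-aligned)
8..10  h  (2B, 2-aligned)
10..12  -- padding (2B)
12..16  a  (4B, 4-aligned)
16..24  f  (8B, 4-aligned)
24..25  b  (1B, 1-aligned)
25..26  g  (1B, 1-aligned)
26..28  -- tail padding (2B)
sizeof = 28, alignof = 4

28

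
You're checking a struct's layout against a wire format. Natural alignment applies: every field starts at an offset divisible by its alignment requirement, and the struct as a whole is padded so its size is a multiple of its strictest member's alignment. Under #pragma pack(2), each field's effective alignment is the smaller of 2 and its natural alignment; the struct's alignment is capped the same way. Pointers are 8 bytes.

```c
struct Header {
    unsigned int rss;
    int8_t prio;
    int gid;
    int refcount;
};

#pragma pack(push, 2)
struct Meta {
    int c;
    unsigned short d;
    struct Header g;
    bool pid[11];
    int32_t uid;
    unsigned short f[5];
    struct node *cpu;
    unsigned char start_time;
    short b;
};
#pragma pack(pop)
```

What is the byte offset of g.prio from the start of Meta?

Header: @0: rss [4B, align 4] → 4; @4: prio [1B, align 1] → 5; +3 pad (align 4); @8: gid [4B, align 4] → 12; @12: refcount [4B, align 4] → 16; size 16, align 4
@0: c [4B, align 2] → 4
@4: d [2B, align 2] → 6
@6: g [16B, align 2] → 22
within Header: prio at 4
6 + 4 = 10

10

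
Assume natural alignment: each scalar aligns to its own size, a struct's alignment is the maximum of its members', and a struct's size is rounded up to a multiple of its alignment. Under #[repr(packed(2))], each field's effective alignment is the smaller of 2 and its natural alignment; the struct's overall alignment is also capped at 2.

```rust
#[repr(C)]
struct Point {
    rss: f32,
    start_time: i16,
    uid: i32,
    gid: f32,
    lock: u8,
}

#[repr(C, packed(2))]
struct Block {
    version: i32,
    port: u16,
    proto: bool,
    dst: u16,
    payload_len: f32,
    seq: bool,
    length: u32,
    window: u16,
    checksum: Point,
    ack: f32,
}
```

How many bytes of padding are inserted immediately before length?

Point: 0..4  rss  (4B, 4-aligned); 4..6  start_time  (2B, 2-aligned); 6..8  -- padding (2B); 8..12  uid  (4B, 4-aligned); 12..16  gid  (4B, 4-aligned); 16..17  lock  (1B, 1-aligned); 17..20  -- tail padding (3B); sizeof = 20, alignof = 4
0..4  version  (4B, 2-aligned)
4..6  port  (2B, 2-aligned)
6..7  proto  (1B, 1-aligned)
7..8  -- padding (1B)
8..10  dst  (2B, 2-aligned)
10..14  payload_len  (4B, 2-aligned)
14..15  seq  (1B, 1-aligned)
15..16  -- padding (1B)
16..20  length  (4B, 2-aligned)

1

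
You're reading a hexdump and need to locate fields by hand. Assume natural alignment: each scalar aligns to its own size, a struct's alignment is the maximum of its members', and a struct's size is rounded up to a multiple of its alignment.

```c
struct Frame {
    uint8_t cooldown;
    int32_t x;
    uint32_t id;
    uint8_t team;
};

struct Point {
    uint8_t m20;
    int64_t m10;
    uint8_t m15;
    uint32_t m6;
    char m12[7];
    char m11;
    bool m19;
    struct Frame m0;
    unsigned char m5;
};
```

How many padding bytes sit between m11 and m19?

0

Frame: 0..1  cooldown  (1B, 1-aligned); 1..4  -- padding (3B); 4..8  x  (4B, 4-aligned); 8..12  id  (4B, 4-aligned); 12..13  team  (1B, 1-aligned); 13..16  -- tail padding (3B); sizeof = 16, alignof = 4
0..1  m20  (1B, 1-aligned)
1..8  -- padding (7B)
8..16  m10  (8B, 8-aligned)
16..17  m15  (1B, 1-aligned)
17..20  -- padding (3B)
20..24  m6  (4B, 4-aligned)
24..31  m12  (7B, 1-aligned)
31..32  m11  (1B, 1-aligned)
32..33  m19  (1B, 1-aligned)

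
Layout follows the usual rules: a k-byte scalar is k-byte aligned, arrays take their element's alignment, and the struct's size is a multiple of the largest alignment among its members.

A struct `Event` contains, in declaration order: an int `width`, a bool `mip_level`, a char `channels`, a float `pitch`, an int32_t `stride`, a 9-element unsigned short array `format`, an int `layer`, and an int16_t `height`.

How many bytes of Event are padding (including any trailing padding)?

6

width at 0 (size 4, align 4) → ends 4
mip_level at 4 (size 1, align 1) → ends 5
channels at 5 (size 1, align 1) → ends 6
pad 2 to align 4 for pitch
pitch at 8 (size 4, align 4) → ends 12
stride at 12 (size 4, align 4) → ends 16
format at 16 (size 18, align 2) → ends 34
pad 2 to align 4 for layer
layer at 36 (size 4, align 4) → ends 40
height at 40 (size 2, align 2) → ends 42
tail pad 2 to reach multiple of 4
total 44 bytes, alignment 4
data bytes 38, size 44 → padding 6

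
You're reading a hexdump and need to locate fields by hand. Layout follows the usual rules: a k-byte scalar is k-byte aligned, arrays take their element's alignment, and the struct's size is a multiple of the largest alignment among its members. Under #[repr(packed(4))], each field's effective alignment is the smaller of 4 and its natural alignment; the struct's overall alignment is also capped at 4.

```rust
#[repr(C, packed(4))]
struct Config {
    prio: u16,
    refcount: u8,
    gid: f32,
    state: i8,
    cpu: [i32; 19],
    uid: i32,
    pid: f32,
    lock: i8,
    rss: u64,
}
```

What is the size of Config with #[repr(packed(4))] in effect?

108

@0: prio [2B, align 2] → 2
@2: refcount [1B, align 1] → 3
+1 pad (align 4)
@4: gid [4B, align 4] → 8
@8: state [1B, align 1] → 9
+3 pad (align 4)
@12: cpu [76B, align 4] → 88
@88: uid [4B, align 4] → 92
@92: pid [4B, align 4] → 96
@96: lock [1B, align 1] → 97
+3 pad (align 4)
@100: rss [8B, align 4] → 108
size 108, align 4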